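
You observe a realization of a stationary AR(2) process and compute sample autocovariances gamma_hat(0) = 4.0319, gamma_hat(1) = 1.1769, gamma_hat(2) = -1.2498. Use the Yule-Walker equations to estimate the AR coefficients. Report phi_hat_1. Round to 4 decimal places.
\hat\phi_{1} = 0.4180

The Yule-Walker equations for an AR(p) process read, in matrix form,
  Gamma_p phi = r_p,   with   (Gamma_p)_{ij} = gamma(|i - j|),
                       (r_p)_i = gamma(i),   i,j = 1..p.
Substitute the sample gammas (Toeplitz matrix and right-hand side of size 2):
  Gamma_p = [[4.0319, 1.1769], [1.1769, 4.0319]]
  r_p     = [1.1769, -1.2498]
Written out:
  4.0319 phi_1 + 1.1769 phi_2 = 1.1769
  1.1769 phi_1 + 4.0319 phi_2 = -1.2498
Solve by Cramer's rule:
  det = gamma(0)^2 - gamma(1)^2 = (4.0319)^2 - (1.1769)^2 = 16.25621761 - 1.38509361 = 14.871124
  phi_hat_1 = [gamma(1) gamma(0) - gamma(1) gamma(2)] / det = [(1.1769)(4.0319) - (1.1769)(-1.2498)] / 14.871124 = 6.21603273 / 14.871124 = 0.418
  phi_hat_2 = [gamma(0) gamma(2) - gamma(1)^2] / det = [(4.0319)(-1.2498) - (1.1769)^2] / 14.871124 = -6.42416223 / 14.871124 = -0.432
So phi_hat = [0.4180, -0.4320].
Therefore phi_hat_1 = 0.4180.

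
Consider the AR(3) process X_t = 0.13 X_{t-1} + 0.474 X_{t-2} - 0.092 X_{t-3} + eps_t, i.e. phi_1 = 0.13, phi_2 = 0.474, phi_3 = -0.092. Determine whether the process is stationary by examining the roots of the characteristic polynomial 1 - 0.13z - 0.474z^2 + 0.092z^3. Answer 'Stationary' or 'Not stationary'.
\text{Stationary}

The AR(p) characteristic polynomial is P(z) = 1 - 0.13z - 0.474z^2 + 0.092z^3.
Stationarity requires all roots to lie outside the unit circle, i.e. |z| > 1 for every root.
Degree 3: look for a simple real root z0 first, then factor out (1 - z/z0) and solve the remaining quadratic.
Testing z0 = 5: P(5) = 1 + (-0.13)(5) + (-0.474)(5)^2 + (0.092)(5)^3
  = 1 + (-0.65) + (-11.85) + (11.5) = 0.  So z_0 = 5 is a root, |z_0| = 5.
Divide out the factor (1 - 0.2 z) = (1 - z/z0) (since 1/z0 = 0.2):
  P(z) = (1 - 0.2 z)(1 + (0.07) z + (-0.46) z^2)
  [check: z-coef 0.07 - (0.2) = -0.13; z^2-coef -0.46 - (0.2)(0.07) = -0.474; z^3-coef -(0.2)(-0.46) = 0.092.]
Remaining roots from the quadratic factor 1 + (0.07) z + (-0.46) z^2:
  Set 1 + (0.07) z + (-0.46) z^2 = 0, i.e. a z^2 + b z + c = 0 with a = -0.46, b = 0.07, c = 1.
  Discriminant D = b^2 - 4ac = (0.07)^2 - 4*(-0.46)*1 = 0.0049 - (-1.84) = 1.8449.
  D >= 0, so the roots are real: z = (-b +/- sqrt(D)) / (2a) = (-0.07 +/- 1.358271) / (-0.92).
    z_1 = (-0.07 + 1.358271) / (-0.92) = -1.4003,   |z_1| = 1.4003.
    z_2 = (-0.07 - 1.358271) / (-0.92) = 1.5525,   |z_2| = 1.5525.
Moduli of all roots: 5.0000, 1.4003, 1.5525.
All moduli strictly greater than 1? Yes.
Verdict: Stationary.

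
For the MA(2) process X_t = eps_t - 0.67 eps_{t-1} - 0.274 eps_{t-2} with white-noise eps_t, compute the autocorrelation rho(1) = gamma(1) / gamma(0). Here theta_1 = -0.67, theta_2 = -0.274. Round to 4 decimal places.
\rho(1) = -0.3192

For an MA(q) process with theta_0 = 1, the autocovariance is
  gamma(k) = sigma^2 * sum_{i=0..q-k} theta_i * theta_{i+k},
and rho(k) = gamma(k) / gamma(0). Sigma^2 cancels.
  numerator   = (1)*(-0.67) + (-0.67)*(-0.274) = -0.48642.
  denominator = (1)^2 + (-0.67)^2 + (-0.274)^2 = 1.523976.
  rho(1) = -0.48642 / 1.523976 = -0.3192.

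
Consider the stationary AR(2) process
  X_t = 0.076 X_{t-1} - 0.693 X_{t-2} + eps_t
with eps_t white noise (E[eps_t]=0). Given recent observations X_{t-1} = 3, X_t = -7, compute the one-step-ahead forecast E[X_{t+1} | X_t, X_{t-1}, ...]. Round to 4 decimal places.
E[X_{t+1} \mid \mathcal F_t] = -2.6110

For an AR(p) model X_t = c + sum_i phi_i X_{t-i} + eps_t, the
one-step-ahead conditional mean is
  E[X_{t+1} | X_t, ...] = c + sum_i phi_i X_{t+1-i}.
Substitute known values:
  E[X_{t+1} | ...] = (0.076) * (-7) + (-0.693) * (3)
                   = -2.6110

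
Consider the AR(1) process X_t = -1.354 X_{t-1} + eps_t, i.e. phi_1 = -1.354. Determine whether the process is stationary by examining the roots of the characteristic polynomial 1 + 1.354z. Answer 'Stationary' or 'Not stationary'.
\text{Not stationary}

The AR(p) characteristic polynomial is P(z) = 1 + 1.354z.
Stationarity requires all roots to lie outside the unit circle, i.e. |z| > 1 for every root.
This is linear in z: 1 + (1.354) z = 0  =>  z = -1/(1.354) = -0.738552,  |z| = 0.738552.
Moduli of all roots: 0.7386.
All moduli strictly greater than 1? No.
Verdict: Not stationary.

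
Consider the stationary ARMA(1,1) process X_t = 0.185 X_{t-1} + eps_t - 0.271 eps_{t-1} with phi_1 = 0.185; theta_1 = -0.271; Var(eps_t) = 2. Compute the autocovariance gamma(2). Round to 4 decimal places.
\gamma(2) = -0.0313

Multiply the model equation by X_{t-k} and take expectations. With theta_0 = psi_0 = 1 and psi_j the MA(infinity) weights, this gives
  gamma(k) - sum_i phi_i gamma(k-i) = c_k,
  c_k = sigma^2 * sum_{j=k..q} theta_j psi_{j-k}   (c_k = 0 for k > q),
using gamma(-m) = gamma(m).
psi-weights needed (psi_j = theta_j + sum_i phi_i psi_{j-i}):
  psi_1 = theta_1 + phi_1 = -0.271 + (0.185) = -0.086
Right-hand sides:
  c_0 = sigma^2 (1 + theta_1 psi_1) = 2 * (1 + (-0.271)(-0.086)) = 2 * 1.023306 = 2.046612
  c_1 = sigma^2 theta_1 = 2 * (-0.271) = -0.542
  c_2 = 0
Equations for k = 0 and k = 1 (AR order 1):
  gamma(0) = phi_1 gamma(1) + c_0
  gamma(1) = phi_1 gamma(0) + c_1
Substituting the second into the first: gamma(0) (1 - phi_1^2) = c_0 + phi_1 c_1, so
  gamma(0) = (c_0 + phi_1 c_1) / (1 - phi_1^2) = (2.046612 + (0.185)(-0.542)) / (1 - (0.185)^2) = 1.946342 / 0.965775 = 2.015316.
  gamma(1) = phi_1 gamma(0) + c_1 = (0.185)(2.015316) + (-0.542) = -0.169167.
For k = 2 (> q): gamma(2) = phi_1 gamma(1) = (0.185)(-0.169167) = -0.031296.
Therefore gamma(2) = -0.0313 (to 4 decimal places).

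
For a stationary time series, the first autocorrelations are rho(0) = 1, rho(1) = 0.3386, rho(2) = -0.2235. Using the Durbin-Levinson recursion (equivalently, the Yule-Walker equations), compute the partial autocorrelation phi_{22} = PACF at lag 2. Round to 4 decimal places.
\phi_{22} = -0.3819

The PACF at lag k is phi_{kk}, the last component of the solution
to the Yule-Walker system G_k phi = r_k where
  (G_k)_{ij} = rho(|i - j|), (r_k)_i = rho(i), i,j = 1..k.
Equivalently, Durbin-Levinson gives phi_{kk} iteratively:
  phi_{11} = rho(1)
  phi_{kk} = [rho(k) - sum_{j=1..k-1} phi_{k-1,j} rho(k-j)]
            / [1 - sum_{j=1..k-1} phi_{k-1,j} rho(j)],
  phi_{k,j} = phi_{k-1,j} - phi_{kk} phi_{k-1,k-j},  j = 1..k-1.
Step k = 1:
  phi_11 = rho(1) = 0.3386.
Step k = 2:
  phi_22 = [rho(2) - phi_11 rho(1)] / [1 - phi_11 rho(1)] = [-0.2235 - (0.3386)(0.3386)] / [1 - (0.3386)(0.3386)]
         = -0.33814996 / 0.88535004 = -0.3819.
Therefore phi_{22} = -0.3819.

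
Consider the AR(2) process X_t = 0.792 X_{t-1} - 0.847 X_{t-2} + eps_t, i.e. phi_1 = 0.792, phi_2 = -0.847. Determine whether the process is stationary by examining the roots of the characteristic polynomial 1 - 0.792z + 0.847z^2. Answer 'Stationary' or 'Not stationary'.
\text{Stationary}

The AR(p) characteristic polynomial is P(z) = 1 - 0.792z + 0.847z^2.
Stationarity requires all roots to lie outside the unit circle, i.e. |z| > 1 for every root.
Set 1 + (-0.792) z + (0.847) z^2 = 0, i.e. a z^2 + b z + c = 0 with a = 0.847, b = -0.792, c = 1.
Discriminant D = b^2 - 4ac = (-0.792)^2 - 4*(0.847)*1 = 0.627264 - (3.388) = -2.760736.
D < 0, so the roots are the complex-conjugate pair z = (-b +/- i sqrt(-D)) / (2a) = 0.4675 +/- 0.9808i.
For a conjugate pair |z|^2 = z * conj(z) = (product of roots) = c/a = 1/(0.847) = 1.180638, so |z| = sqrt(1.180638) = 1.0866 for both roots.
Moduli of all roots: 1.0866, 1.0866.
All moduli strictly greater than 1? Yes.
Verdict: Stationary.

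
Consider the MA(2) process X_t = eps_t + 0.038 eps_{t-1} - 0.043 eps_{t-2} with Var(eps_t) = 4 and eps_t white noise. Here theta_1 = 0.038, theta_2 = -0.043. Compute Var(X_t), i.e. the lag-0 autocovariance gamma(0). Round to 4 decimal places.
\gamma(0) = 4.0132

For an MA(q) process X_t = eps_t + sum_i theta_i eps_{t-i} with
Var(eps_t) = sigma^2, the variance is
  gamma(0) = sigma^2 * (1 + sum_i theta_i^2).
  sum_i theta_i^2 = (0.038)^2 + (-0.043)^2 = 0.001444 + 0.001849 = 0.003293.
  gamma(0) = 4 * (1 + 0.003293) = 4 * 1.003293 = 4.013172, which rounds to 4.0132.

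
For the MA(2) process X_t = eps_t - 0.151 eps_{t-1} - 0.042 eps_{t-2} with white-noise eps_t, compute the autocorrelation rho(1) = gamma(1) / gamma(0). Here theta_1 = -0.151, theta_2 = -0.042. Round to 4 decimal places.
\rho(1) = -0.1412

For an MA(q) process with theta_0 = 1, the autocovariance is
  gamma(k) = sigma^2 * sum_{i=0..q-k} theta_i * theta_{i+k},
and rho(k) = gamma(k) / gamma(0). Sigma^2 cancels.
  numerator   = (1)*(-0.151) + (-0.151)*(-0.042) = -0.144658.
  denominator = (1)^2 + (-0.151)^2 + (-0.042)^2 = 1.024565.
  rho(1) = -0.144658 / 1.024565 = -0.1412.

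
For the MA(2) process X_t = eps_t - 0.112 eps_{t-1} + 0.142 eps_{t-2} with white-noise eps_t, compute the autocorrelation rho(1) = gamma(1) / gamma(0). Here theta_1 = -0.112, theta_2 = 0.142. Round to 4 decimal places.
\rho(1) = -0.1239

For an MA(q) process with theta_0 = 1, the autocovariance is
  gamma(k) = sigma^2 * sum_{i=0..q-k} theta_i * theta_{i+k},
and rho(k) = gamma(k) / gamma(0). Sigma^2 cancels.
  numerator   = (1)*(-0.112) + (-0.112)*(0.142) = -0.127904.
  denominator = (1)^2 + (-0.112)^2 + (0.142)^2 = 1.032708.
  rho(1) = -0.127904 / 1.032708 = -0.1239.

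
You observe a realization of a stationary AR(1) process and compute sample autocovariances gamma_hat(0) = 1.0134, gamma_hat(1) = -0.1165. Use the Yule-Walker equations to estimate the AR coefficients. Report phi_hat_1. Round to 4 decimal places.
\hat\phi_{1} = -0.1150

The Yule-Walker equations for an AR(p) process read, in matrix form,
  Gamma_p phi = r_p,   with   (Gamma_p)_{ij} = gamma(|i - j|),
                       (r_p)_i = gamma(i),   i,j = 1..p.
Substitute the sample gammas (Toeplitz matrix and right-hand side of size 1):
  Gamma_p = [[1.0134]]
  r_p     = [-0.1165]
With p = 1 this is the single equation gamma(0) phi_1 = gamma(1):
  phi_hat_1 = gamma(1) / gamma(0) = -0.1165 / 1.0134 = -0.1150.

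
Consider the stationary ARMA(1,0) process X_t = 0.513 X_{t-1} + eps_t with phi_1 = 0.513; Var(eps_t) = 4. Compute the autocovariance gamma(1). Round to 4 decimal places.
\gamma(1) = 2.7849

Multiply the model equation by X_{t-k} and take expectations. With theta_0 = psi_0 = 1 and psi_j the MA(infinity) weights, this gives
  gamma(k) - sum_i phi_i gamma(k-i) = c_k,
  c_k = sigma^2 * sum_{j=k..q} theta_j psi_{j-k}   (c_k = 0 for k > q),
using gamma(-m) = gamma(m).
Pure AR (q = 0): c_0 = sigma^2 = 4, c_k = 0 for k >= 1.
Equations for k = 0 and k = 1 (AR order 1):
  gamma(0) = phi_1 gamma(1) + c_0
  gamma(1) = phi_1 gamma(0) + c_1
Substituting the second into the first: gamma(0) (1 - phi_1^2) = c_0 + phi_1 c_1, so
  gamma(0) = c_0 / (1 - phi_1^2) = 4 / (1 - (0.513)^2) = 4 / 0.736831 = 5.428653.
  gamma(1) = phi_1 gamma(0) = (0.513)(5.428653) = 2.784899.
Therefore gamma(1) = 2.7849 (to 4 decimal places).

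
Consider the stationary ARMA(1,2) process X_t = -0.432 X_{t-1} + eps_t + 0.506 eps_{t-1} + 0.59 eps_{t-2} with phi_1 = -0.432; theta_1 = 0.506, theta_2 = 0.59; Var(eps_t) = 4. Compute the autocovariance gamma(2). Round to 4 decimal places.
\gamma(2) = 2.4466

Multiply the model equation by X_{t-k} and take expectations. With theta_0 = psi_0 = 1 and psi_j the MA(infinity) weights, this gives
  gamma(k) - sum_i phi_i gamma(k-i) = c_k,
  c_k = sigma^2 * sum_{j=k..q} theta_j psi_{j-k}   (c_k = 0 for k > q),
using gamma(-m) = gamma(m).
psi-weights needed (psi_j = theta_j + sum_i phi_i psi_{j-i}):
  psi_1 = theta_1 + phi_1 = 0.506 + (-0.432) = 0.074
  psi_2 = theta_2 + phi_1 psi_1 = 0.59 + (-0.432)(0.074) = 0.558032
Right-hand sides:
  c_0 = sigma^2 (1 + theta_1 psi_1 + theta_2 psi_2) = 4 * (1 + (0.506)(0.074) + (0.59)(0.558032)) = 4 * 1.366683 = 5.466732
  c_1 = sigma^2 (theta_1 + theta_2 psi_1) = 4 * (0.506 + (0.59)(0.074)) = 2.19864
  c_2 = sigma^2 theta_2 = 4 * (0.59) = 2.36
Equations for k = 0 and k = 1 (AR order 1):
  gamma(0) = phi_1 gamma(1) + c_0
  gamma(1) = phi_1 gamma(0) + c_1
Substituting the second into the first: gamma(0) (1 - phi_1^2) = c_0 + phi_1 c_1, so
  gamma(0) = (c_0 + phi_1 c_1) / (1 - phi_1^2) = (5.466732 + (-0.432)(2.19864)) / (1 - (-0.432)^2) = 4.516919 / 0.813376 = 5.553298.
  gamma(1) = phi_1 gamma(0) + c_1 = (-0.432)(5.553298) + (2.19864) = -0.200385.
For k = 2: gamma(2) = phi_1 gamma(1) + c_2
  = (-0.432)(-0.200385) + (2.36) = 2.446566.
Therefore gamma(2) = 2.4466 (to 4 decimal places).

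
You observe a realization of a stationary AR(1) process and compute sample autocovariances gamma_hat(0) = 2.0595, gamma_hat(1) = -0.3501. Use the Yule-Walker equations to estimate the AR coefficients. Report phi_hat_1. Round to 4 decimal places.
\hat\phi_{1} = -0.1700

The Yule-Walker equations for an AR(p) process read, in matrix form,
  Gamma_p phi = r_p,   with   (Gamma_p)_{ij} = gamma(|i - j|),
                       (r_p)_i = gamma(i),   i,j = 1..p.
Substitute the sample gammas (Toeplitz matrix and right-hand side of size 1):
  Gamma_p = [[2.0595]]
  r_p     = [-0.3501]
With p = 1 this is the single equation gamma(0) phi_1 = gamma(1):
  phi_hat_1 = gamma(1) / gamma(0) = -0.3501 / 2.0595 = -0.1700.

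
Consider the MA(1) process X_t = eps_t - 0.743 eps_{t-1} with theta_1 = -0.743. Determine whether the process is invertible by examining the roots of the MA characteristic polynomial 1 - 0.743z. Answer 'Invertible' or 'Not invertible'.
\text{Invertible}

The MA(q) characteristic polynomial is P(z) = 1 - 0.743z.
Invertibility requires all roots to lie outside the unit circle, i.e. |z| > 1 for every root.
This is linear in z: 1 + (-0.743) z = 0  =>  z = -1/(-0.743) = 1.345895,  |z| = 1.345895.
Moduli of all roots: 1.3459.
All moduli strictly greater than 1? Yes.
Verdict: Invertible.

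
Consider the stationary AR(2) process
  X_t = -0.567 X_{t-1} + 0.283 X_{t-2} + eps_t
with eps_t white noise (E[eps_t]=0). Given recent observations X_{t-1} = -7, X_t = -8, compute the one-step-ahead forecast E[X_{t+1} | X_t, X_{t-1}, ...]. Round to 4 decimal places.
E[X_{t+1} \mid \mathcal F_t] = 2.5550

For an AR(p) model X_t = c + sum_i phi_i X_{t-i} + eps_t, the
one-step-ahead conditional mean is
  E[X_{t+1} | X_t, ...] = c + sum_i phi_i X_{t+1-i}.
Substitute known values:
  E[X_{t+1} | ...] = (-0.567) * (-8) + (0.283) * (-7)
                   = 2.5550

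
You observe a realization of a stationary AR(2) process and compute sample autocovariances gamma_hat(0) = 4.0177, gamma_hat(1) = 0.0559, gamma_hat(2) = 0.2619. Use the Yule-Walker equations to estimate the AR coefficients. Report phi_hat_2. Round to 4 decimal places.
\hat\phi_{2} = 0.0650

The Yule-Walker equations for an AR(p) process read, in matrix form,
  Gamma_p phi = r_p,   with   (Gamma_p)_{ij} = gamma(|i - j|),
                       (r_p)_i = gamma(i),   i,j = 1..p.
Substitute the sample gammas (Toeplitz matrix and right-hand side of size 2):
  Gamma_p = [[4.0177, 0.0559], [0.0559, 4.0177]]
  r_p     = [0.0559, 0.2619]
Written out:
  4.0177 phi_1 + 0.0559 phi_2 = 0.0559
  0.0559 phi_1 + 4.0177 phi_2 = 0.2619
Solve by Cramer's rule:
  det = gamma(0)^2 - gamma(1)^2 = (4.0177)^2 - (0.0559)^2 = 16.14191329 - 0.00312481 = 16.13878848
  phi_hat_1 = [gamma(1) gamma(0) - gamma(1) gamma(2)] / det = [(0.0559)(4.0177) - (0.0559)(0.2619)] / 16.13878848 = 0.20994922 / 16.13878848 = 0.013
  phi_hat_2 = [gamma(0) gamma(2) - gamma(1)^2] / det = [(4.0177)(0.2619) - (0.0559)^2] / 16.13878848 = 1.04911082 / 16.13878848 = 0.065
So phi_hat = [0.0130, 0.0650].
Therefore phi_hat_2 = 0.0650.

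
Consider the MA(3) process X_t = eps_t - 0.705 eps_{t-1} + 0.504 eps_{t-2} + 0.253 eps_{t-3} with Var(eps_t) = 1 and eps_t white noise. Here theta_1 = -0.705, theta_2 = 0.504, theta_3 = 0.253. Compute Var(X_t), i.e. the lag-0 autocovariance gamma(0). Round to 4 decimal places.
\gamma(0) = 1.8151

For an MA(q) process X_t = eps_t + sum_i theta_i eps_{t-i} with
Var(eps_t) = sigma^2, the variance is
  gamma(0) = sigma^2 * (1 + sum_i theta_i^2).
  sum_i theta_i^2 = (-0.705)^2 + (0.504)^2 + (0.253)^2 = 0.497025 + 0.254016 + 0.064009 = 0.81505.
  gamma(0) = 1 * (1 + 0.81505) = 1 * 1.81505 = 1.81505, which rounds to 1.8151.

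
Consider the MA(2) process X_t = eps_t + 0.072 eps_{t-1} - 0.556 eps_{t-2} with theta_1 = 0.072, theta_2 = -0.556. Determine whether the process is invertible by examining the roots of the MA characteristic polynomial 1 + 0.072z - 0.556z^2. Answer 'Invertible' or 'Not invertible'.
\text{Invertible}

The MA(q) characteristic polynomial is P(z) = 1 + 0.072z - 0.556z^2.
Invertibility requires all roots to lie outside the unit circle, i.e. |z| > 1 for every root.
Set 1 + (0.072) z + (-0.556) z^2 = 0, i.e. a z^2 + b z + c = 0 with a = -0.556, b = 0.072, c = 1.
Discriminant D = b^2 - 4ac = (0.072)^2 - 4*(-0.556)*1 = 0.005184 - (-2.224) = 2.229184.
D >= 0, so the roots are real: z = (-b +/- sqrt(D)) / (2a) = (-0.072 +/- 1.493045) / (-1.112).
  z_1 = (-0.072 + 1.493045) / (-1.112) = -1.2779,   |z_1| = 1.2779.
  z_2 = (-0.072 - 1.493045) / (-1.112) = 1.4074,   |z_2| = 1.4074.
Moduli of all roots: 1.2779, 1.4074.
All moduli strictly greater than 1? Yes.
Verdict: Invertible.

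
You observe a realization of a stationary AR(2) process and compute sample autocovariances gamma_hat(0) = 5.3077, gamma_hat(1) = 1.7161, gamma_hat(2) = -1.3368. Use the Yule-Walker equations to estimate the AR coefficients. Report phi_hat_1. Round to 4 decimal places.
\hat\phi_{1} = 0.4520

The Yule-Walker equations for an AR(p) process read, in matrix form,
  Gamma_p phi = r_p,   with   (Gamma_p)_{ij} = gamma(|i - j|),
                       (r_p)_i = gamma(i),   i,j = 1..p.
Substitute the sample gammas (Toeplitz matrix and right-hand side of size 2):
  Gamma_p = [[5.3077, 1.7161], [1.7161, 5.3077]]
  r_p     = [1.7161, -1.3368]
Written out:
  5.3077 phi_1 + 1.7161 phi_2 = 1.7161
  1.7161 phi_1 + 5.3077 phi_2 = -1.3368
Solve by Cramer's rule:
  det = gamma(0)^2 - gamma(1)^2 = (5.3077)^2 - (1.7161)^2 = 28.17167929 - 2.94499921 = 25.22668008
  phi_hat_1 = [gamma(1) gamma(0) - gamma(1) gamma(2)] / det = [(1.7161)(5.3077) - (1.7161)(-1.3368)] / 25.22668008 = 11.40262645 / 25.22668008 = 0.452
  phi_hat_2 = [gamma(0) gamma(2) - gamma(1)^2] / det = [(5.3077)(-1.3368) - (1.7161)^2] / 25.22668008 = -10.04033257 / 25.22668008 = -0.398
So phi_hat = [0.4520, -0.3980].
Therefore phi_hat_1 = 0.4520.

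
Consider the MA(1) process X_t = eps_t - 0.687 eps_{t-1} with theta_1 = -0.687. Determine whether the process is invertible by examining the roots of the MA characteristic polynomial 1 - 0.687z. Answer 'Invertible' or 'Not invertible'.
\text{Invertible}

The MA(q) characteristic polynomial is P(z) = 1 - 0.687z.
Invertibility requires all roots to lie outside the unit circle, i.e. |z| > 1 for every root.
This is linear in z: 1 + (-0.687) z = 0  =>  z = -1/(-0.687) = 1.455604,  |z| = 1.455604.
Moduli of all roots: 1.4556.
All moduli strictly greater than 1? Yes.
Verdict: Invertible.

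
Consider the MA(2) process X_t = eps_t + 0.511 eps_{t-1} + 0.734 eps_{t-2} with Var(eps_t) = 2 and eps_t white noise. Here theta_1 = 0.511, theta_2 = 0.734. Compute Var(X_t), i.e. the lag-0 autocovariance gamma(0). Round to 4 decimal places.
\gamma(0) = 3.5998

For an MA(q) process X_t = eps_t + sum_i theta_i eps_{t-i} with
Var(eps_t) = sigma^2, the variance is
  gamma(0) = sigma^2 * (1 + sum_i theta_i^2).
  sum_i theta_i^2 = (0.511)^2 + (0.734)^2 = 0.261121 + 0.538756 = 0.799877.
  gamma(0) = 2 * (1 + 0.799877) = 2 * 1.799877 = 3.599754, which rounds to 3.5998.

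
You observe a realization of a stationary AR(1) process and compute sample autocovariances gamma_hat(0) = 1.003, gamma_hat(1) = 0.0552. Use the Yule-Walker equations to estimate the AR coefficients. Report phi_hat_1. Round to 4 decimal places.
\hat\phi_{1} = 0.0550

The Yule-Walker equations for an AR(p) process read, in matrix form,
  Gamma_p phi = r_p,   with   (Gamma_p)_{ij} = gamma(|i - j|),
                       (r_p)_i = gamma(i),   i,j = 1..p.
Substitute the sample gammas (Toeplitz matrix and right-hand side of size 1):
  Gamma_p = [[1.003]]
  r_p     = [0.0552]
With p = 1 this is the single equation gamma(0) phi_1 = gamma(1):
  phi_hat_1 = gamma(1) / gamma(0) = 0.0552 / 1.003 = 0.0550.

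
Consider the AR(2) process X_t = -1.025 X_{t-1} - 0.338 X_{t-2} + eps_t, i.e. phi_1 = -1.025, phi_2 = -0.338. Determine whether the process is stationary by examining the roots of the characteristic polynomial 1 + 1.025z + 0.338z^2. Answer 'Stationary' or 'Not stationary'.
\text{Stationary}

The AR(p) characteristic polynomial is P(z) = 1 + 1.025z + 0.338z^2.
Stationarity requires all roots to lie outside the unit circle, i.e. |z| > 1 for every root.
Set 1 + (1.025) z + (0.338) z^2 = 0, i.e. a z^2 + b z + c = 0 with a = 0.338, b = 1.025, c = 1.
Discriminant D = b^2 - 4ac = (1.025)^2 - 4*(0.338)*1 = 1.050625 - (1.352) = -0.301375.
D < 0, so the roots are the complex-conjugate pair z = (-b +/- i sqrt(-D)) / (2a) = -1.5163 +/- 0.8121i.
For a conjugate pair |z|^2 = z * conj(z) = (product of roots) = c/a = 1/(0.338) = 2.95858, so |z| = sqrt(2.95858) = 1.7201 for both roots.
Moduli of all roots: 1.7201, 1.7201.
All moduli strictly greater than 1? Yes.
Verdict: Stationary.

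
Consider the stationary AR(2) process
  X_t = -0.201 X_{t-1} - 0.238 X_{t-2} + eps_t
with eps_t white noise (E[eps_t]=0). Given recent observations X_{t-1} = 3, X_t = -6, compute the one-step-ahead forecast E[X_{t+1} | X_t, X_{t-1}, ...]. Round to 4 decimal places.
E[X_{t+1} \mid \mathcal F_t] = 0.4920

For an AR(p) model X_t = c + sum_i phi_i X_{t-i} + eps_t, the
one-step-ahead conditional mean is
  E[X_{t+1} | X_t, ...] = c + sum_i phi_i X_{t+1-i}.
Substitute known values:
  E[X_{t+1} | ...] = (-0.201) * (-6) + (-0.238) * (3)
                   = 0.4920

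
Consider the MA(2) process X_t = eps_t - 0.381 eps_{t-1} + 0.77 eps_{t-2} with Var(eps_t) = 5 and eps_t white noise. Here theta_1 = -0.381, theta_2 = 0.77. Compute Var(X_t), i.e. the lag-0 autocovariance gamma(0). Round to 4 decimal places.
\gamma(0) = 8.6903

For an MA(q) process X_t = eps_t + sum_i theta_i eps_{t-i} with
Var(eps_t) = sigma^2, the variance is
  gamma(0) = sigma^2 * (1 + sum_i theta_i^2).
  sum_i theta_i^2 = (-0.381)^2 + (0.77)^2 = 0.145161 + 0.5929 = 0.738061.
  gamma(0) = 5 * (1 + 0.738061) = 5 * 1.738061 = 8.690305, which rounds to 8.6903.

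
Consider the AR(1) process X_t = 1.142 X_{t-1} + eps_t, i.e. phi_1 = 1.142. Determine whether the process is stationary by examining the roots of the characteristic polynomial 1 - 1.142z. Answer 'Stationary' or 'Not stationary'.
\text{Not stationary}

The AR(p) characteristic polynomial is P(z) = 1 - 1.142z.
Stationarity requires all roots to lie outside the unit circle, i.e. |z| > 1 for every root.
This is linear in z: 1 + (-1.142) z = 0  =>  z = -1/(-1.142) = 0.875657,  |z| = 0.875657.
Moduli of all roots: 0.8757.
All moduli strictly greater than 1? No.
Verdict: Not stationary.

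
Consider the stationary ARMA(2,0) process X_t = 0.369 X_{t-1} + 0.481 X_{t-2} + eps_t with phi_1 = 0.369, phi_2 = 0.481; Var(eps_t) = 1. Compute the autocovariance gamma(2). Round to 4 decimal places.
\gamma(2) = 1.9557

Multiply the model equation by X_{t-k} and take expectations. With theta_0 = psi_0 = 1 and psi_j the MA(infinity) weights, this gives
  gamma(k) - sum_i phi_i gamma(k-i) = c_k,
  c_k = sigma^2 * sum_{j=k..q} theta_j psi_{j-k}   (c_k = 0 for k > q),
using gamma(-m) = gamma(m).
Pure AR (q = 0): c_0 = sigma^2 = 1, c_k = 0 for k >= 1.
Equations for k = 0, 1, 2 (AR order 2, c_2 = 0):
  (E0) gamma(0) = phi_1 gamma(1) + phi_2 gamma(2) + c_0
  (E1) gamma(1) = phi_1 gamma(0) + phi_2 gamma(1) + c_1
  (E2) gamma(2) = phi_1 gamma(1) + phi_2 gamma(0)
From (E1): gamma(1) = A gamma(0) + B with
  A = phi_1 / (1 - phi_2) = 0.369 / 0.519 = 0.710983,   B = c_1 / (1 - phi_2) = 0 / 0.519 = 0.
Insert (E2) into (E0): gamma(0) (1 - phi_2^2) = phi_1 (1 + phi_2) gamma(1) + c_0.
  phi_1 (1 + phi_2) = (0.369)(1.481) = 0.546489,   1 - phi_2^2 = 0.768639.
Replace gamma(1) by A gamma(0) + B and collect gamma(0):
  gamma(0) [0.768639 - (0.546489)(0.710983)] = c_0 = 1
  gamma(0) * 0.380095 = 1
  gamma(0) = 1 / 0.380095 = 2.630923.
  gamma(1) = A gamma(0) = (0.710983)(2.630923) = 1.87054.
  gamma(2) = phi_1 gamma(1) + phi_2 gamma(0) = (0.369)(1.87054) + (0.481)(2.630923) = 1.955703.
Therefore gamma(2) = 1.9557 (to 4 decimal places).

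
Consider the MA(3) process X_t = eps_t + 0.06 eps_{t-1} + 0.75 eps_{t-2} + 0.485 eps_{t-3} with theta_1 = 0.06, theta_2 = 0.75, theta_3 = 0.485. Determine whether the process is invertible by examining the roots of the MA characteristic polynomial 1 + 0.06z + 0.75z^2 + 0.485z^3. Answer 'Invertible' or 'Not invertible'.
\text{Invertible}

The MA(q) characteristic polynomial is P(z) = 1 + 0.06z + 0.75z^2 + 0.485z^3.
Invertibility requires all roots to lie outside the unit circle, i.e. |z| > 1 for every root.
Degree 3: look for a simple real root z0 first, then factor out (1 - z/z0) and solve the remaining quadratic.
Testing z0 = -2: P(-2) = 1 + (0.06)(-2) + (0.75)(-2)^2 + (0.485)(-2)^3
  = 1 + (-0.12) + (3) + (-3.88) = 0.  So z_0 = -2 is a root, |z_0| = 2.
Divide out the factor (1 + 0.5 z) = (1 - z/z0) (since 1/z0 = -0.5):
  P(z) = (1 + 0.5 z)(1 + (-0.44) z + (0.97) z^2)
  [check: z-coef -0.44 - (-0.5) = 0.06; z^2-coef 0.97 - (-0.5)(-0.44) = 0.75; z^3-coef -(-0.5)(0.97) = 0.485.]
Remaining roots from the quadratic factor 1 + (-0.44) z + (0.97) z^2:
  Set 1 + (-0.44) z + (0.97) z^2 = 0, i.e. a z^2 + b z + c = 0 with a = 0.97, b = -0.44, c = 1.
  Discriminant D = b^2 - 4ac = (-0.44)^2 - 4*(0.97)*1 = 0.1936 - (3.88) = -3.6864.
  D < 0, so the roots are the complex-conjugate pair z = (-b +/- i sqrt(-D)) / (2a) = 0.2268 +/- 0.9897i.
  For a conjugate pair |z|^2 = z * conj(z) = (product of roots) = c/a = 1/(0.97) = 1.030928, so |z| = sqrt(1.030928) = 1.0153 for both roots.
Moduli of all roots: 2.0000, 1.0153, 1.0153.
All moduli strictly greater than 1? Yes.
Verdict: Invertible.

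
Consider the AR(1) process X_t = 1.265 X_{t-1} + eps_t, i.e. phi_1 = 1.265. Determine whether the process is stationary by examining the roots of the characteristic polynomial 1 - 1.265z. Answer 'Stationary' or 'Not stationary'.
\text{Not stationary}

The AR(p) characteristic polynomial is P(z) = 1 - 1.265z.
Stationarity requires all roots to lie outside the unit circle, i.e. |z| > 1 for every root.
This is linear in z: 1 + (-1.265) z = 0  =>  z = -1/(-1.265) = 0.790514,  |z| = 0.790514.
Moduli of all roots: 0.7905.
All moduli strictly greater than 1? No.
Verdict: Not stationary.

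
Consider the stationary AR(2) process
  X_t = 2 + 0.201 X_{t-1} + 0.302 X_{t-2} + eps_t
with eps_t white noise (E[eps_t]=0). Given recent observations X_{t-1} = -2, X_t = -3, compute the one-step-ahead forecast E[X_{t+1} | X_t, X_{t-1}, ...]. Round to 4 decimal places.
E[X_{t+1} \mid \mathcal F_t] = 0.7930

For an AR(p) model X_t = c + sum_i phi_i X_{t-i} + eps_t, the
one-step-ahead conditional mean is
  E[X_{t+1} | X_t, ...] = c + sum_i phi_i X_{t+1-i}.
Substitute known values:
  E[X_{t+1} | ...] = 2 + (0.201) * (-3) + (0.302) * (-2)
                   = 0.7930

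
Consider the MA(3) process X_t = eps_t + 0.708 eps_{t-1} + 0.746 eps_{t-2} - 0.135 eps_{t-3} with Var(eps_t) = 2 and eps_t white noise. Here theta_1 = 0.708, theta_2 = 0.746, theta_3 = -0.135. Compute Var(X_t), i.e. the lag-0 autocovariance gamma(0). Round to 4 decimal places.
\gamma(0) = 4.1520

For an MA(q) process X_t = eps_t + sum_i theta_i eps_{t-i} with
Var(eps_t) = sigma^2, the variance is
  gamma(0) = sigma^2 * (1 + sum_i theta_i^2).
  sum_i theta_i^2 = (0.708)^2 + (0.746)^2 + (-0.135)^2 = 0.501264 + 0.556516 + 0.018225 = 1.076005.
  gamma(0) = 2 * (1 + 1.076005) = 2 * 2.076005 = 4.15201, which rounds to 4.1520.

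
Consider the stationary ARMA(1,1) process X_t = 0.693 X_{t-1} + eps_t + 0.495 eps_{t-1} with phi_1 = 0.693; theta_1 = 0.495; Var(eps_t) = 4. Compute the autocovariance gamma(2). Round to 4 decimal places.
\gamma(2) = 8.5095

Multiply the model equation by X_{t-k} and take expectations. With theta_0 = psi_0 = 1 and psi_j the MA(infinity) weights, this gives
  gamma(k) - sum_i phi_i gamma(k-i) = c_k,
  c_k = sigma^2 * sum_{j=k..q} theta_j psi_{j-k}   (c_k = 0 for k > q),
using gamma(-m) = gamma(m).
psi-weights needed (psi_j = theta_j + sum_i phi_i psi_{j-i}):
  psi_1 = theta_1 + phi_1 = 0.495 + (0.693) = 1.188
Right-hand sides:
  c_0 = sigma^2 (1 + theta_1 psi_1) = 4 * (1 + (0.495)(1.188)) = 4 * 1.58806 = 6.35224
  c_1 = sigma^2 theta_1 = 4 * (0.495) = 1.98
  c_2 = 0
Equations for k = 0 and k = 1 (AR order 1):
  gamma(0) = phi_1 gamma(1) + c_0
  gamma(1) = phi_1 gamma(0) + c_1
Substituting the second into the first: gamma(0) (1 - phi_1^2) = c_0 + phi_1 c_1, so
  gamma(0) = (c_0 + phi_1 c_1) / (1 - phi_1^2) = (6.35224 + (0.693)(1.98)) / (1 - (0.693)^2) = 7.72438 / 0.519751 = 14.861693.
  gamma(1) = phi_1 gamma(0) + c_1 = (0.693)(14.861693) + (1.98) = 12.279154.
For k = 2 (> q): gamma(2) = phi_1 gamma(1) = (0.693)(12.279154) = 8.509453.
Therefore gamma(2) = 8.5095 (to 4 decimal places).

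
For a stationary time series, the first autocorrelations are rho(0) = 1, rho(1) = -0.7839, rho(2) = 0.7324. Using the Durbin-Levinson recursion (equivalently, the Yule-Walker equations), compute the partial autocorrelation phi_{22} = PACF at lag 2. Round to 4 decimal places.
\phi_{22} = 0.3058

The PACF at lag k is phi_{kk}, the last component of the solution
to the Yule-Walker system G_k phi = r_k where
  (G_k)_{ij} = rho(|i - j|), (r_k)_i = rho(i), i,j = 1..k.
Equivalently, Durbin-Levinson gives phi_{kk} iteratively:
  phi_{11} = rho(1)
  phi_{kk} = [rho(k) - sum_{j=1..k-1} phi_{k-1,j} rho(k-j)]
            / [1 - sum_{j=1..k-1} phi_{k-1,j} rho(j)],
  phi_{k,j} = phi_{k-1,j} - phi_{kk} phi_{k-1,k-j},  j = 1..k-1.
Step k = 1:
  phi_11 = rho(1) = -0.7839.
Step k = 2:
  phi_22 = [rho(2) - phi_11 rho(1)] / [1 - phi_11 rho(1)] = [0.7324 - (-0.7839)(-0.7839)] / [1 - (-0.7839)(-0.7839)]
         = 0.11790079 / 0.38550079 = 0.3058.
Therefore phi_{22} = 0.3058.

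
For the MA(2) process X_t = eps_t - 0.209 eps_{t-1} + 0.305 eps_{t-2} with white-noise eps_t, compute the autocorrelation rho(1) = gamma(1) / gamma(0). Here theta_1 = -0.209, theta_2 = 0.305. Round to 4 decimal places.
\rho(1) = -0.2399

For an MA(q) process with theta_0 = 1, the autocovariance is
  gamma(k) = sigma^2 * sum_{i=0..q-k} theta_i * theta_{i+k},
and rho(k) = gamma(k) / gamma(0). Sigma^2 cancels.
  numerator   = (1)*(-0.209) + (-0.209)*(0.305) = -0.272745.
  denominator = (1)^2 + (-0.209)^2 + (0.305)^2 = 1.136706.
  rho(1) = -0.272745 / 1.136706 = -0.2399.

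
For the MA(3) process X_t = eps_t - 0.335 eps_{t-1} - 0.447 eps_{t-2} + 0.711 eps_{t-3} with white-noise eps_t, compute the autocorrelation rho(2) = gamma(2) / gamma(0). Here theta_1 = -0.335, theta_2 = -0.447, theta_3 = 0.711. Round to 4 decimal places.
\rho(2) = -0.3770

For an MA(q) process with theta_0 = 1, the autocovariance is
  gamma(k) = sigma^2 * sum_{i=0..q-k} theta_i * theta_{i+k},
and rho(k) = gamma(k) / gamma(0). Sigma^2 cancels.
  numerator   = (1)*(-0.447) + (-0.335)*(0.711) = -0.685185.
  denominator = (1)^2 + (-0.335)^2 + (-0.447)^2 + (0.711)^2 = 1.817555.
  rho(2) = -0.685185 / 1.817555 = -0.3770.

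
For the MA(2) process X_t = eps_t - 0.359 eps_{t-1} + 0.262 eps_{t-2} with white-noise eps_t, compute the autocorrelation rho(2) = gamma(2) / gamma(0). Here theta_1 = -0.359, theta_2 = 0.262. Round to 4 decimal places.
\rho(2) = 0.2188

For an MA(q) process with theta_0 = 1, the autocovariance is
  gamma(k) = sigma^2 * sum_{i=0..q-k} theta_i * theta_{i+k},
and rho(k) = gamma(k) / gamma(0). Sigma^2 cancels.
  numerator   = (1)*(0.262) = 0.262.
  denominator = (1)^2 + (-0.359)^2 + (0.262)^2 = 1.197525.
  rho(2) = 0.262 / 1.197525 = 0.2188.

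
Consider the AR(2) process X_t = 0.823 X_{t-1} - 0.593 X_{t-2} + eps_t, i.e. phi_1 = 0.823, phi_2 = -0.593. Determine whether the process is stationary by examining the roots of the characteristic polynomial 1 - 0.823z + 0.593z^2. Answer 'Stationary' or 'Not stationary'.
\text{Stationary}

The AR(p) characteristic polynomial is P(z) = 1 - 0.823z + 0.593z^2.
Stationarity requires all roots to lie outside the unit circle, i.e. |z| > 1 for every root.
Set 1 + (-0.823) z + (0.593) z^2 = 0, i.e. a z^2 + b z + c = 0 with a = 0.593, b = -0.823, c = 1.
Discriminant D = b^2 - 4ac = (-0.823)^2 - 4*(0.593)*1 = 0.677329 - (2.372) = -1.694671.
D < 0, so the roots are the complex-conjugate pair z = (-b +/- i sqrt(-D)) / (2a) = 0.6939 +/- 1.0976i.
For a conjugate pair |z|^2 = z * conj(z) = (product of roots) = c/a = 1/(0.593) = 1.686341, so |z| = sqrt(1.686341) = 1.2986 for both roots.
Moduli of all roots: 1.2986, 1.2986.
All moduli strictly greater than 1? Yes.
Verdict: Stationary.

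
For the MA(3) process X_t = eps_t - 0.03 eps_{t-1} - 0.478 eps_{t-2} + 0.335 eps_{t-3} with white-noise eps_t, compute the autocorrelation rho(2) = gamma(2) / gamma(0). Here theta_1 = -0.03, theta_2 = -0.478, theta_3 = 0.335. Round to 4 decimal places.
\rho(2) = -0.3638

For an MA(q) process with theta_0 = 1, the autocovariance is
  gamma(k) = sigma^2 * sum_{i=0..q-k} theta_i * theta_{i+k},
and rho(k) = gamma(k) / gamma(0). Sigma^2 cancels.
  numerator   = (1)*(-0.478) + (-0.03)*(0.335) = -0.48805.
  denominator = (1)^2 + (-0.03)^2 + (-0.478)^2 + (0.335)^2 = 1.341609.
  rho(2) = -0.48805 / 1.341609 = -0.3638.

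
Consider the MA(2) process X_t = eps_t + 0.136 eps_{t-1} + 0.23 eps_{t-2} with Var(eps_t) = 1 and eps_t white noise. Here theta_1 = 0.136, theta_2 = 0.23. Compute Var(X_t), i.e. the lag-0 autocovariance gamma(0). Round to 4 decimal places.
\gamma(0) = 1.0714

For an MA(q) process X_t = eps_t + sum_i theta_i eps_{t-i} with
Var(eps_t) = sigma^2, the variance is
  gamma(0) = sigma^2 * (1 + sum_i theta_i^2).
  sum_i theta_i^2 = (0.136)^2 + (0.23)^2 = 0.018496 + 0.0529 = 0.071396.
  gamma(0) = 1 * (1 + 0.071396) = 1 * 1.071396 = 1.071396, which rounds to 1.0714.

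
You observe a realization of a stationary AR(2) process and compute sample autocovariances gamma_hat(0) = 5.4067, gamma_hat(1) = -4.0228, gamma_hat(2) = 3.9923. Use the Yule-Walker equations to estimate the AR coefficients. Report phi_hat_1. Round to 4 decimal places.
\hat\phi_{1} = -0.4360

The Yule-Walker equations for an AR(p) process read, in matrix form,
  Gamma_p phi = r_p,   with   (Gamma_p)_{ij} = gamma(|i - j|),
                       (r_p)_i = gamma(i),   i,j = 1..p.
Substitute the sample gammas (Toeplitz matrix and right-hand side of size 2):
  Gamma_p = [[5.4067, -4.0228], [-4.0228, 5.4067]]
  r_p     = [-4.0228, 3.9923]
Written out:
  5.4067 phi_1 - 4.0228 phi_2 = -4.0228
  -4.0228 phi_1 + 5.4067 phi_2 = 3.9923
Solve by Cramer's rule:
  det = gamma(0)^2 - gamma(1)^2 = (5.4067)^2 - (-4.0228)^2 = 29.23240489 - 16.18291984 = 13.04948505
  phi_hat_1 = [gamma(1) gamma(0) - gamma(1) gamma(2)] / det = [(-4.0228)(5.4067) - (-4.0228)(3.9923)] / 13.04948505 = -5.68984832 / 13.04948505 = -0.436
  phi_hat_2 = [gamma(0) gamma(2) - gamma(1)^2] / det = [(5.4067)(3.9923) - (-4.0228)^2] / 13.04948505 = 5.40224857 / 13.04948505 = 0.414
So phi_hat = [-0.4360, 0.4140].
Therefore phi_hat_1 = -0.4360.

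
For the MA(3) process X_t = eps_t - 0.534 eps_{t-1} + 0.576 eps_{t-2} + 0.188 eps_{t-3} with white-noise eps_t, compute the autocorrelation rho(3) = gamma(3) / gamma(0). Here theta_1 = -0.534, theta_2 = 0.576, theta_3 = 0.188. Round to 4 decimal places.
\rho(3) = 0.1138

For an MA(q) process with theta_0 = 1, the autocovariance is
  gamma(k) = sigma^2 * sum_{i=0..q-k} theta_i * theta_{i+k},
and rho(k) = gamma(k) / gamma(0). Sigma^2 cancels.
  numerator   = (1)*(0.188) = 0.188.
  denominator = (1)^2 + (-0.534)^2 + (0.576)^2 + (0.188)^2 = 1.652276.
  rho(3) = 0.188 / 1.652276 = 0.1138.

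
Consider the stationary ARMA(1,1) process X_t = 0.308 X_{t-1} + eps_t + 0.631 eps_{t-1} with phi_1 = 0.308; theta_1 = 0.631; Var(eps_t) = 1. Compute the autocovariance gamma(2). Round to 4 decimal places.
\gamma(2) = 0.3816

Multiply the model equation by X_{t-k} and take expectations. With theta_0 = psi_0 = 1 and psi_j the MA(infinity) weights, this gives
  gamma(k) - sum_i phi_i gamma(k-i) = c_k,
  c_k = sigma^2 * sum_{j=k..q} theta_j psi_{j-k}   (c_k = 0 for k > q),
using gamma(-m) = gamma(m).
psi-weights needed (psi_j = theta_j + sum_i phi_i psi_{j-i}):
  psi_1 = theta_1 + phi_1 = 0.631 + (0.308) = 0.939
Right-hand sides:
  c_0 = sigma^2 (1 + theta_1 psi_1) = 1 * (1 + (0.631)(0.939)) = 1 * 1.592509 = 1.592509
  c_1 = sigma^2 theta_1 = 1 * (0.631) = 0.631
  c_2 = 0
Equations for k = 0 and k = 1 (AR order 1):
  gamma(0) = phi_1 gamma(1) + c_0
  gamma(1) = phi_1 gamma(0) + c_1
Substituting the second into the first: gamma(0) (1 - phi_1^2) = c_0 + phi_1 c_1, so
  gamma(0) = (c_0 + phi_1 c_1) / (1 - phi_1^2) = (1.592509 + (0.308)(0.631)) / (1 - (0.308)^2) = 1.786857 / 0.905136 = 1.974131.
  gamma(1) = phi_1 gamma(0) + c_1 = (0.308)(1.974131) + (0.631) = 1.239032.
For k = 2 (> q): gamma(2) = phi_1 gamma(1) = (0.308)(1.239032) = 0.381622.
Therefore gamma(2) = 0.3816 (to 4 decimal places).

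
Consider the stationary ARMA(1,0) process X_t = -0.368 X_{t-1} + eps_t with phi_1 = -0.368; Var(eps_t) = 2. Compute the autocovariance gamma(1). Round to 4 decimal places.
\gamma(1) = -0.8513

Multiply the model equation by X_{t-k} and take expectations. With theta_0 = psi_0 = 1 and psi_j the MA(infinity) weights, this gives
  gamma(k) - sum_i phi_i gamma(k-i) = c_k,
  c_k = sigma^2 * sum_{j=k..q} theta_j psi_{j-k}   (c_k = 0 for k > q),
using gamma(-m) = gamma(m).
Pure AR (q = 0): c_0 = sigma^2 = 2, c_k = 0 for k >= 1.
Equations for k = 0 and k = 1 (AR order 1):
  gamma(0) = phi_1 gamma(1) + c_0
  gamma(1) = phi_1 gamma(0) + c_1
Substituting the second into the first: gamma(0) (1 - phi_1^2) = c_0 + phi_1 c_1, so
  gamma(0) = c_0 / (1 - phi_1^2) = 2 / (1 - (-0.368)^2) = 2 / 0.864576 = 2.313273.
  gamma(1) = phi_1 gamma(0) = (-0.368)(2.313273) = -0.851284.
Therefore gamma(1) = -0.8513 (to 4 decimal places).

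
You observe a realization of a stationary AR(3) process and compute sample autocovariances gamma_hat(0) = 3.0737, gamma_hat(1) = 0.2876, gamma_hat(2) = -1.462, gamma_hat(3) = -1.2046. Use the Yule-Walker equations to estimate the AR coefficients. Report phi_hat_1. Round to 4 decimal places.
\hat\phi_{1} = -0.0420

The Yule-Walker equations for an AR(p) process read, in matrix form,
  Gamma_p phi = r_p,   with   (Gamma_p)_{ij} = gamma(|i - j|),
                       (r_p)_i = gamma(i),   i,j = 1..p.
Substitute the sample gammas (Toeplitz matrix and right-hand side of size 3):
  Gamma_p = [[3.0737, 0.2876, -1.462], [0.2876, 3.0737, 0.2876], [-1.462, 0.2876, 3.0737]]
  r_p     = [0.2876, -1.462, -1.2046]
Written out (R1..R3):
  (R1) 3.0737 phi_1 + 0.2876 phi_2 - 1.462 phi_3 = 0.2876
  (R2) 0.2876 phi_1 + 3.0737 phi_2 + 0.2876 phi_3 = -1.462
  (R3) -1.462 phi_1 + 0.2876 phi_2 + 3.0737 phi_3 = -1.2046
Gaussian elimination:
  R2 <- R2 - (0.2876/3.0737) R1 = R2 - (0.093568) R1:  3.04679 phi_2 + 0.424396 phi_3 = -1.48891
  R3 <- R3 - (-1.462/3.0737) R1 = R3 - (-0.475648) R1:  0.424396 phi_2 + 2.378302 phi_3 = -1.067804
  R3 <- R3 - (0.424396/3.04679) R2 = R3 - (0.139293) R2:  2.319187 phi_3 = -0.860409
Back-substitution:
  phi_hat_3 = -0.860409 / 2.319187 = -0.370996
  phi_hat_2 = (-1.48891 - (0.424396)(-0.370996)) / 3.04679 = -0.437004
  phi_hat_1 = (0.2876 - (0.2876)(-0.437004) - (-1.462)(-0.370996)) / 3.0737 = -0.042006
So phi_hat = [-0.0420, -0.4370, -0.3710].
Therefore phi_hat_1 = -0.0420.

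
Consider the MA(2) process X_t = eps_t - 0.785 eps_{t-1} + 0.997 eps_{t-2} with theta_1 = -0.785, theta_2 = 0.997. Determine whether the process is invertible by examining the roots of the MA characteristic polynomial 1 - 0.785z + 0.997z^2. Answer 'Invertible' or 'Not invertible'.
\text{Invertible}

The MA(q) characteristic polynomial is P(z) = 1 - 0.785z + 0.997z^2.
Invertibility requires all roots to lie outside the unit circle, i.e. |z| > 1 for every root.
Set 1 + (-0.785) z + (0.997) z^2 = 0, i.e. a z^2 + b z + c = 0 with a = 0.997, b = -0.785, c = 1.
Discriminant D = b^2 - 4ac = (-0.785)^2 - 4*(0.997)*1 = 0.616225 - (3.988) = -3.371775.
D < 0, so the roots are the complex-conjugate pair z = (-b +/- i sqrt(-D)) / (2a) = 0.3937 +/- 0.9209i.
For a conjugate pair |z|^2 = z * conj(z) = (product of roots) = c/a = 1/(0.997) = 1.003009, so |z| = sqrt(1.003009) = 1.0015 for both roots.
Moduli of all roots: 1.0015, 1.0015.
All moduli strictly greater than 1? Yes.
Verdict: Invertible.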